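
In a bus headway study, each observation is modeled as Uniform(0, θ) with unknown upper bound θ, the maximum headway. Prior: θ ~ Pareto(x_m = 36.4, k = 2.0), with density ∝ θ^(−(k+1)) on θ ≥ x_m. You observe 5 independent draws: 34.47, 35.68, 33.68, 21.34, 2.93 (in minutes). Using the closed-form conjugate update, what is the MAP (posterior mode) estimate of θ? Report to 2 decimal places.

36.40

A Pareto(scale x_m, shape k) prior on the upper bound θ of Uniform(0, θ) is conjugate: posterior is Pareto(max(x_m, max xᵢ), k + n).
Sample maximum = 35.68; prior scale x_m = 36.4 → posterior scale = max = 36.40.
Posterior shape = 2.0 + 5 = 7.0.
The Pareto density is decreasing on [x_m, ∞), so the mode is x_m = 36.40.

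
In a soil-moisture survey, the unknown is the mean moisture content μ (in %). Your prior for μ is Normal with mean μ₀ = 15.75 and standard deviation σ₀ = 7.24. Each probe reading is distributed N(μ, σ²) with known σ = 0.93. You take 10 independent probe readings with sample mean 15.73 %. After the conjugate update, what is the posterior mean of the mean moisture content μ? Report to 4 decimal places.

For Normal data with known variance σ², a Normal(μ₀, σ₀²) prior on μ is conjugate. Posterior precision = 1/σ₀² + n/σ²; posterior mean is the precision-weighted average of μ₀ and x̄.
n·x̄ = 10·15.73 = 157.3.
σ₀² = 7.24² = 52.4176, σ² = 0.93² = 0.8649; σ² + n·σ₀² = 0.8649 + 10·52.4176 = 525.0409.
Posterior mean = (μ₀/σ₀² + n·x̄/σ²)/(1/σ₀² + n/σ²) = (σ²·μ₀ + σ₀²·n·x̄)/(σ² + n·σ₀²) = (0.8649·15.75 + 52.4176·157.3)/525.0409 = 8258.910655/525.0409 = 15.7300.

15.7300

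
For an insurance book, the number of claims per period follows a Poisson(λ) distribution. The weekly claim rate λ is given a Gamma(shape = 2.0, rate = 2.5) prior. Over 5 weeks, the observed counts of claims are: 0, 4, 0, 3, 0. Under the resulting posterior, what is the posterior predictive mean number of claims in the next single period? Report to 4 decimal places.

With a Gamma(shape α, rate β) prior, the Poisson likelihood is conjugate: the posterior is Gamma(α + ΣXᵢ, β + n).
Sum of counts S = 7 over n = 5 weeks.
Posterior: Gamma(α+S, β+n) = Gamma(2.0+7, 2.5+5) = Gamma(9.0, 7.5).
The predictive distribution for one future period is NegBinom with mean α/β = 1.2000.

1.2000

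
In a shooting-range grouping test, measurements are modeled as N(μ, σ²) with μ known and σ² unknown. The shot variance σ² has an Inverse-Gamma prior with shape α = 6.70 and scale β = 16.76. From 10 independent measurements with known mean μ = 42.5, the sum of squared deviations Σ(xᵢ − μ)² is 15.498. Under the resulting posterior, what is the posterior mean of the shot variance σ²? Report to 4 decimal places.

2.2906

With known mean μ and an Inverse-Gamma(α, β) prior on σ², the Normal likelihood is conjugate: posterior is Inv-Gamma(α + n/2, β + Σ(xᵢ−μ)²/2).
Posterior: Inv-Gamma(6.70 + 10/2, 16.76 + 15.498/2) = Inv-Gamma(11.70, 24.5090).
E[σ²|data] = β/(α−1) = 24.5090/10.70 = 2.2906.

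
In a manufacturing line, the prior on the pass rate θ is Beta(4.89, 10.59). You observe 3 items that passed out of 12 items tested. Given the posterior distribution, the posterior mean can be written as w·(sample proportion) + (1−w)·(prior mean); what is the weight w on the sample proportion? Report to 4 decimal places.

The Beta prior is conjugate to a Binomial/Bernoulli likelihood; the update adds successes to α and failures to β.
Posterior mean = (α₀+k)/(α₀+β₀+n) = [n/(α₀+β₀+n)]·(k/n) + [(α₀+β₀)/(α₀+β₀+n)]·α₀/(α₀+β₀), so only n and the prior enter the weight.
The weight on the data is w = n/(α₀+β₀+n) = 12/(4.89+10.59+12) = 12/27.48 = 0.4367.

0.4367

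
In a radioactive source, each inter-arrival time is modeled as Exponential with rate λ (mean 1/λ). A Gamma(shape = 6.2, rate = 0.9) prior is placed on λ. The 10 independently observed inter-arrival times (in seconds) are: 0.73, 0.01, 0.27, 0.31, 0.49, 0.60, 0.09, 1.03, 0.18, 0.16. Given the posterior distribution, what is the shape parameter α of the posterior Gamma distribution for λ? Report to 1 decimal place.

16.2

With a Gamma(shape α, rate β) prior on the exponential rate λ, the posterior after n observations with total T = Σxᵢ is Gamma(α+n, β+T).
Sum of observations T = 3.87 seconds; n = 10.
Posterior: Gamma(6.2+10, 0.9+3.87) = Gamma(16.2, 4.77).
Posterior α = 16.2.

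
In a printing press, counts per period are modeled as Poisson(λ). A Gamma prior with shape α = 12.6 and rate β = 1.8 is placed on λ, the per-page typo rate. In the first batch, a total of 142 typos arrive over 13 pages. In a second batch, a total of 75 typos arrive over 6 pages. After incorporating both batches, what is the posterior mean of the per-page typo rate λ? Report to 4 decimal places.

With a Gamma(shape α, rate β) prior, the Poisson likelihood is conjugate: the posterior is Gamma(α + ΣXᵢ, β + n).
After batch 1: Gamma(α+S, β+n) = Gamma(12.6+142, 1.8+13) = Gamma(154.6, 14.8).
After batch 2: Gamma(α+S, β+n) = Gamma(154.6+75, 14.8+6) = Gamma(229.6, 20.8).
Posterior mean = α/β = 229.6/20.8 = 11.0385.

11.0385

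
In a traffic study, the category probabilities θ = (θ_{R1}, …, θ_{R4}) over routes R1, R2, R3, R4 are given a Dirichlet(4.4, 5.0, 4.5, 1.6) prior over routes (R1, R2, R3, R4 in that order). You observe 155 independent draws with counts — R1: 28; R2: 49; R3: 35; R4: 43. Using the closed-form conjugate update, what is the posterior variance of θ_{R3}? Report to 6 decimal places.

The Dirichlet prior is conjugate to the Multinomial likelihood: each posterior αⱼ = prior αⱼ + observed count nⱼ.
Posterior concentration: (32.4, 54.0, 39.5, 44.6), total = 170.5.
Var[θ_j] = α_j(Σα−α_j)/((Σα)²(Σα+1)) = 39.5·131.0/(170.5²·171.5) = 0.001038.

0.001038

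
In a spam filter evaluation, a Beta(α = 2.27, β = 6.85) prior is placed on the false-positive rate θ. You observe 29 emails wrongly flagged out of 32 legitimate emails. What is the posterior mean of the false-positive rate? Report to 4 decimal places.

The Beta prior is conjugate to a Binomial/Bernoulli likelihood; the update adds successes to α and failures to β.
Posterior: Beta(α+k, β+n−k) = Beta(2.27+29, 6.85+3) = Beta(31.27, 9.85).
Posterior mean = α/(α+β) = 31.27/41.12 = 0.7605.

0.7605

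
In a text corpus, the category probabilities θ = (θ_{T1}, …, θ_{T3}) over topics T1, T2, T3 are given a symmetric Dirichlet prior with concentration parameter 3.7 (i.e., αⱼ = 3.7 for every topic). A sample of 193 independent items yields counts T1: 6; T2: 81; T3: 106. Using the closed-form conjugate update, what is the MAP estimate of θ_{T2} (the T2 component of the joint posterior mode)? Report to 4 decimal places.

The Dirichlet prior is conjugate to the Multinomial likelihood: each posterior αⱼ = prior αⱼ + observed count nⱼ.
Posterior concentration: (9.7, 84.7, 109.7), total = 204.1.
Joint mode component: (α_{T2}−1)/(Σα−K) = 83.7/201.1 = 0.4162.

0.4162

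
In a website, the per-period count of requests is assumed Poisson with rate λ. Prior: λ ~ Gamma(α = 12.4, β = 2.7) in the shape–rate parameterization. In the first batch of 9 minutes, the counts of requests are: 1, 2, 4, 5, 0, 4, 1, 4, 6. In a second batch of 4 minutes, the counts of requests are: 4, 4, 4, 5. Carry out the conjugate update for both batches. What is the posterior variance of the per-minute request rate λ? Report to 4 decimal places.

With a Gamma(shape α, rate β) prior, the Poisson likelihood is conjugate: the posterior is Gamma(α + ΣXᵢ, β + n).
Batch 1: sum of counts S = 27 over n = 9 minutes.
After batch 1: Gamma(α+S, β+n) = Gamma(12.4+27, 2.7+9) = Gamma(39.4, 11.7).
Batch 2: sum of counts S = 17 over n = 4 minutes.
After batch 2: Gamma(α+S, β+n) = Gamma(39.4+17, 11.7+4) = Gamma(56.4, 15.7).
Var = α/β² = 56.4/15.7² = 0.2288.

0.2288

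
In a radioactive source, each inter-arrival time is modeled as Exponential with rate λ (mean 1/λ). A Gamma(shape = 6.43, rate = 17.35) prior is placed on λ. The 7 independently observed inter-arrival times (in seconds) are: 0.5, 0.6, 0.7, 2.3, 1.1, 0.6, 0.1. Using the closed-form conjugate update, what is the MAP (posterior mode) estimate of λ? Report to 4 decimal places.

0.5346

With a Gamma(shape α, rate β) prior on the exponential rate λ, the posterior after n observations with total T = Σxᵢ is Gamma(α+n, β+T).
Sum of observations T = 5.9 seconds; n = 7.
Posterior: Gamma(6.43+7, 17.35+5.9) = Gamma(13.43, 23.25).
Mode = (α−1)/β = 0.5346.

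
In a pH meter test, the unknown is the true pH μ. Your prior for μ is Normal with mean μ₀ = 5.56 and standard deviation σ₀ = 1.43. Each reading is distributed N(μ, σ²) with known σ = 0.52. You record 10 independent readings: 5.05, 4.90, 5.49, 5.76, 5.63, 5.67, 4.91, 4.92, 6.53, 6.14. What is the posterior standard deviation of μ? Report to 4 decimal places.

For Normal data with known variance σ², a Normal(μ₀, σ₀²) prior on μ is conjugate. Posterior precision = 1/σ₀² + n/σ²; posterior mean is the precision-weighted average of μ₀ and x̄.
σ₀² = 1.43² = 2.0449, σ² = 0.52² = 0.2704; σ² + n·σ₀² = 0.2704 + 10·2.0449 = 20.7194.
Posterior precision = 1/σ₀² + n/σ² = 1/2.0449 + 10/0.2704 = (σ² + n·σ₀²)/(σ₀²σ²) = 20.7194/(2.0449·0.2704); posterior variance σₙ² = σ₀²σ²/(σ² + n·σ₀²) = 2.0449·0.2704/20.7194 = 0.026687.
Posterior SD = √σₙ² = √(2.0449·0.2704/20.7194) = 0.1634.

0.1634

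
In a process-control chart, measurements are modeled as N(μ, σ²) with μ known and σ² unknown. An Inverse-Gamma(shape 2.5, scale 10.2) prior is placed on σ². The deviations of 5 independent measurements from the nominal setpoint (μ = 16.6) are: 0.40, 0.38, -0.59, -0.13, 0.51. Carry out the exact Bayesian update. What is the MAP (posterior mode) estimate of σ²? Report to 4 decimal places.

1.7775

With known mean μ and an Inverse-Gamma(α, β) prior on σ², the Normal likelihood is conjugate: posterior is Inv-Gamma(α + n/2, β + Σ(xᵢ−μ)²/2).
Σ(xᵢ−μ)² = (0.40)² + (0.38)² + (-0.59)² + (-0.13)² + (0.51)² = 0.9295.
Posterior: Inv-Gamma(2.5 + 5/2, 10.2 + 0.9295/2) = Inv-Gamma(5.00, 10.66475).
Mode = β/(α+1) = 10.66475/6.00 = 1.7775.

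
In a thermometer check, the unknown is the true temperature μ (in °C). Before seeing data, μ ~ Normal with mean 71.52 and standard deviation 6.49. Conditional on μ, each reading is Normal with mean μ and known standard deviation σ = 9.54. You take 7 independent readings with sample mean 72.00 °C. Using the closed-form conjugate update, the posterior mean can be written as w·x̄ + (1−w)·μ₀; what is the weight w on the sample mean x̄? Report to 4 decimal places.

For Normal data with known variance σ², a Normal(μ₀, σ₀²) prior on μ is conjugate. Posterior precision = 1/σ₀² + n/σ²; posterior mean is the precision-weighted average of μ₀ and x̄.
σ₀² = 6.49² = 42.1201, σ² = 9.54² = 91.0116. Prior precision 1/σ₀² = 1/42.1201; data precision n/σ² = 7/91.0116.
w = (n/σ²)/(1/σ₀² + n/σ²) = n·σ₀²/(σ² + n·σ₀²) = 7·42.1201/(91.0116 + 7·42.1201) = 294.8407/385.8523 = 0.7641.

0.7641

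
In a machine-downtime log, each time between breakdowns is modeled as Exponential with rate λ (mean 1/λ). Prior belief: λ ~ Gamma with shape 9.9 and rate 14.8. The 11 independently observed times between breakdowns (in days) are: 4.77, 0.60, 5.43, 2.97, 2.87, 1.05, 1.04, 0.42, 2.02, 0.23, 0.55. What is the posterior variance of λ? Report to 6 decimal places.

With a Gamma(shape α, rate β) prior on the exponential rate λ, the posterior after n observations with total T = Σxᵢ is Gamma(α+n, β+T).
Sum of observations T = 21.95 days; n = 11.
Posterior: Gamma(9.9+11, 14.8+21.95) = Gamma(20.9, 36.75).
Var = α/β² = 0.015475.

0.015475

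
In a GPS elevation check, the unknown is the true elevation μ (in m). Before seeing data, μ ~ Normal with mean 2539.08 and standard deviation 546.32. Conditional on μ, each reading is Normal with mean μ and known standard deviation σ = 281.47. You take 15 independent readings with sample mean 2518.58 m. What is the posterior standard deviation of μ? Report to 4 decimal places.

72.0406

For Normal data with known variance σ², a Normal(μ₀, σ₀²) prior on μ is conjugate. Posterior precision = 1/σ₀² + n/σ²; posterior mean is the precision-weighted average of μ₀ and x̄.
σ₀² = 546.32² = 298465.5424, σ² = 281.47² = 79225.3609; σ² + n·σ₀² = 79225.3609 + 15·298465.5424 = 4556208.4969.
Posterior precision = 1/σ₀² + n/σ² = 1/298465.5424 + 15/79225.3609 = (σ² + n·σ₀²)/(σ₀²σ²) = 4556208.4969/(298465.5424·79225.3609); posterior variance σₙ² = σ₀²σ²/(σ² + n·σ₀²) = 298465.5424·79225.3609/4556208.4969 = 5189.850361.
Posterior SD = √σₙ² = √(298465.5424·79225.3609/4556208.4969) = 72.0406.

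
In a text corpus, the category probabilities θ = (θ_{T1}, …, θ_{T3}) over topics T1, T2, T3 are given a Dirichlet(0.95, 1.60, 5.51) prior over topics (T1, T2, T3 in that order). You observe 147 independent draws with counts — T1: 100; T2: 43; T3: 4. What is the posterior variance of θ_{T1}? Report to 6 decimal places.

The Dirichlet prior is conjugate to the Multinomial likelihood: each posterior αⱼ = prior αⱼ + observed count nⱼ.
Posterior concentration: (100.95, 44.60, 9.51), total = 155.06.
Var[θ_j] = α_j(Σα−α_j)/((Σα)²(Σα+1)) = 100.95·54.11/(155.06²·156.06) = 0.001456.

0.001456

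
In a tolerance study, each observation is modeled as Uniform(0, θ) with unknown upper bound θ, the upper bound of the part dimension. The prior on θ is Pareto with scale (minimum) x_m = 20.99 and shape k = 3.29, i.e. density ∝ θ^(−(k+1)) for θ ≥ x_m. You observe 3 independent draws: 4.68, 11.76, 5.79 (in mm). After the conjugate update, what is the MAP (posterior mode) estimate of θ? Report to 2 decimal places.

A Pareto(scale x_m, shape k) prior on the upper bound θ of Uniform(0, θ) is conjugate: posterior is Pareto(max(x_m, max xᵢ), k + n).
Sample maximum = 11.76; prior scale x_m = 20.99 → posterior scale = max = 20.99.
Posterior shape = 3.29 + 3 = 6.29.
The Pareto density is decreasing on [x_m, ∞), so the mode is x_m = 20.99.

20.99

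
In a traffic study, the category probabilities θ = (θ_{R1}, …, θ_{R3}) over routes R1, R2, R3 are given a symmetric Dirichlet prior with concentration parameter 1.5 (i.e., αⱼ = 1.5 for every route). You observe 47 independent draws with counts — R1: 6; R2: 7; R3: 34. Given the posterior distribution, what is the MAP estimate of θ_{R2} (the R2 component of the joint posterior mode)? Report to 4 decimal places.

The Dirichlet prior is conjugate to the Multinomial likelihood: each posterior αⱼ = prior αⱼ + observed count nⱼ.
Posterior concentration: (7.5, 8.5, 35.5), total = 51.5.
Joint mode component: (α_{R2}−1)/(Σα−K) = 7.5/48.5 = 0.1546.

0.1546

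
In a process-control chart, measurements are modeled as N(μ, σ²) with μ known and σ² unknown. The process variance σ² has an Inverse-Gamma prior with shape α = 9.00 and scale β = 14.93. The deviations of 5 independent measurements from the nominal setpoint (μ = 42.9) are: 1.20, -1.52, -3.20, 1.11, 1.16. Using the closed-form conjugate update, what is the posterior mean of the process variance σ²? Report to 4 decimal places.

2.2109

With known mean μ and an Inverse-Gamma(α, β) prior on σ², the Normal likelihood is conjugate: posterior is Inv-Gamma(α + n/2, β + Σ(xᵢ−μ)²/2).
Σ(xᵢ−μ)² = (1.20)² + (-1.52)² + (-3.20)² + (1.11)² + (1.16)² = 16.5681.
Posterior: Inv-Gamma(9.00 + 5/2, 14.93 + 16.5681/2) = Inv-Gamma(11.50, 23.21405).
E[σ²|data] = β/(α−1) = 23.21405/10.50 = 2.2109.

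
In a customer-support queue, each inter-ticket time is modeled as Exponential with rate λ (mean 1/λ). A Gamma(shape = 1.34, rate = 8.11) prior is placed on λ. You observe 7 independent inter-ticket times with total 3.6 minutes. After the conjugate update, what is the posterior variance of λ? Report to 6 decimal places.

With a Gamma(shape α, rate β) prior on the exponential rate λ, the posterior after n observations with total T = Σxᵢ is Gamma(α+n, β+T).
Posterior: Gamma(1.34+7, 8.11+3.6) = Gamma(8.34, 11.71).
Var = α/β² = 0.060821.

0.060821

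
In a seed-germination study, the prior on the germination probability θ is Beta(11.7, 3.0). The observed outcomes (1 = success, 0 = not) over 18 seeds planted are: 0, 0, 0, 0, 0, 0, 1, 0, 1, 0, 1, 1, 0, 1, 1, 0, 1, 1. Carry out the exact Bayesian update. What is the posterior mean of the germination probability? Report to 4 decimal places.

0.6024

The Beta prior is conjugate to a Binomial/Bernoulli likelihood; the update adds successes to α and failures to β.
Posterior: Beta(α+k, β+n−k) = Beta(11.7+8, 3.0+10) = Beta(19.7, 13.0).
Posterior mean = α/(α+β) = 19.7/32.7 = 0.6024.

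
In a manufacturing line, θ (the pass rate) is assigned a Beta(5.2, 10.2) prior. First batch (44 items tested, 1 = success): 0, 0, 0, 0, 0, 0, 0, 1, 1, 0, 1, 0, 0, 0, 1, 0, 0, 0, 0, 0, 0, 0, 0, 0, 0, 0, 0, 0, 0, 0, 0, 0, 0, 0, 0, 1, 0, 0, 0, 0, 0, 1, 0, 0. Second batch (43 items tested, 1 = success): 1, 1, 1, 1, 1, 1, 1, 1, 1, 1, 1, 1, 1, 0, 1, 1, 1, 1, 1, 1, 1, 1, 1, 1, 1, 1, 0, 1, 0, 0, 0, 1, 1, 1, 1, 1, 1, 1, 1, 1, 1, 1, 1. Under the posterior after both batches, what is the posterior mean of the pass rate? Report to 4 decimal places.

0.4805

The Beta prior is conjugate to a Binomial/Bernoulli likelihood; the update adds successes to α and failures to β.
After batch 1: Beta(5.2+6, 10.2+38) = Beta(11.2, 48.2).
After batch 2: Beta(11.2+38, 48.2+5) = Beta(49.2, 53.2).
Posterior mean = α/(α+β) = 49.2/102.4 = 0.4805.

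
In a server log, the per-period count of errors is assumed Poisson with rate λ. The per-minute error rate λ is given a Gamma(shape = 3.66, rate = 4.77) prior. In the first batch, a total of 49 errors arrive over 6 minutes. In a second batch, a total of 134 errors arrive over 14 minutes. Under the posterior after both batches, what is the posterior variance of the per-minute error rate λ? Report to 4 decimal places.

With a Gamma(shape α, rate β) prior, the Poisson likelihood is conjugate: the posterior is Gamma(α + ΣXᵢ, β + n).
After batch 1: Gamma(α+S, β+n) = Gamma(3.66+49, 4.77+6) = Gamma(52.66, 10.77).
After batch 2: Gamma(α+S, β+n) = Gamma(52.66+134, 10.77+14) = Gamma(186.66, 24.77).
Var = α/β² = 186.66/24.77² = 0.3042.

0.3042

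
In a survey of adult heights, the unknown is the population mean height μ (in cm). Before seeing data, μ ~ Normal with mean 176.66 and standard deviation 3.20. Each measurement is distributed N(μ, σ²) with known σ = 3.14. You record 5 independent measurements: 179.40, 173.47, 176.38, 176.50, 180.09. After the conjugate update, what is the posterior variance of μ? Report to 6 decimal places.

For Normal data with known variance σ², a Normal(μ₀, σ₀²) prior on μ is conjugate. Posterior precision = 1/σ₀² + n/σ²; posterior mean is the precision-weighted average of μ₀ and x̄.
σ₀² = 3.20² = 10.24, σ² = 3.14² = 9.8596; σ² + n·σ₀² = 9.8596 + 5·10.24 = 61.0596.
Posterior precision = 1/σ₀² + n/σ² = 1/10.24 + 5/9.8596 = (σ² + n·σ₀²)/(σ₀²σ²) = 61.0596/(10.24·9.8596); posterior variance σₙ² = σ₀²σ²/(σ² + n·σ₀²) = 10.24·9.8596/61.0596 = 1.653504.

1.653504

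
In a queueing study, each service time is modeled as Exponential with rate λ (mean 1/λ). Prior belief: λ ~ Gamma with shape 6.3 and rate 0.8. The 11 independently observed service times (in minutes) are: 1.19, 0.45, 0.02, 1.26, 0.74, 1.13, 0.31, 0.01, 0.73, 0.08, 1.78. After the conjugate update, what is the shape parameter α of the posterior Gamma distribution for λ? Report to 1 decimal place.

17.3

With a Gamma(shape α, rate β) prior on the exponential rate λ, the posterior after n observations with total T = Σxᵢ is Gamma(α+n, β+T).
Sum of observations T = 7.70 minutes; n = 11.
Posterior: Gamma(6.3+11, 0.8+7.70) = Gamma(17.3, 8.50).
Posterior α = 17.3.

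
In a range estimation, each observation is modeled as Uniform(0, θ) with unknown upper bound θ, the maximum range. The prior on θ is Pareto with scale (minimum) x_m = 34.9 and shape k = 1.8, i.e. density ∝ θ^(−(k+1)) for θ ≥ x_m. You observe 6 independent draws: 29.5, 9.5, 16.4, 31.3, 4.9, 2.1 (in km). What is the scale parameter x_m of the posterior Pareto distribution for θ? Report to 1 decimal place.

34.9

A Pareto(scale x_m, shape k) prior on the upper bound θ of Uniform(0, θ) is conjugate: posterior is Pareto(max(x_m, max xᵢ), k + n).
Sample maximum = 31.3; prior scale x_m = 34.9 → posterior scale = max = 34.9.
Posterior shape = 1.8 + 6 = 7.8.
Posterior scale x_m = 34.9.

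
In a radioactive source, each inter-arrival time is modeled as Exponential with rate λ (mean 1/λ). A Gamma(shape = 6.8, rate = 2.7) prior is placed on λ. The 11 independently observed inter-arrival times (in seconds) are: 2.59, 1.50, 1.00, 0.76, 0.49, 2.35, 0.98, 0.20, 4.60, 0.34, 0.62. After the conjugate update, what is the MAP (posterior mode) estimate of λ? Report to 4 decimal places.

With a Gamma(shape α, rate β) prior on the exponential rate λ, the posterior after n observations with total T = Σxᵢ is Gamma(α+n, β+T).
Sum of observations T = 15.43 seconds; n = 11.
Posterior: Gamma(6.8+11, 2.7+15.43) = Gamma(17.8, 18.13).
Mode = (α−1)/β = 0.9266.

0.9266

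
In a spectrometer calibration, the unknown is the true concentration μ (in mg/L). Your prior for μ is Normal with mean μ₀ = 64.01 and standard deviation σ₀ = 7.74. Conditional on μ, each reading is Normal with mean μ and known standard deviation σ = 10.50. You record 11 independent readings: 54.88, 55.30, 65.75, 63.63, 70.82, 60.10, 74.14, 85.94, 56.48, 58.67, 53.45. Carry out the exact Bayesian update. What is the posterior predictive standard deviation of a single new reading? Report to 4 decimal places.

For Normal data with known variance σ², a Normal(μ₀, σ₀²) prior on μ is conjugate. Posterior precision = 1/σ₀² + n/σ²; posterior mean is the precision-weighted average of μ₀ and x̄.
σ₀² = 7.74² = 59.9076, σ² = 10.50² = 110.25; σ² + n·σ₀² = 110.25 + 11·59.9076 = 769.2336.
Posterior precision = 1/σ₀² + n/σ² = 1/59.9076 + 11/110.25 = (σ² + n·σ₀²)/(σ₀²σ²) = 769.2336/(59.9076·110.25); posterior variance σₙ² = σ₀²σ²/(σ² + n·σ₀²) = 59.9076·110.25/769.2336 = 8.586225.
Predictive variance for one new observation = σₙ² + σ² = 59.9076·110.25/769.2336 + 110.25 = σ²·(σ₀² + 769.2336)/769.2336 = 110.25·829.1412/769.2336 = 118.836225; SD = √(110.25·829.1412/769.2336) = 10.9012.

10.9012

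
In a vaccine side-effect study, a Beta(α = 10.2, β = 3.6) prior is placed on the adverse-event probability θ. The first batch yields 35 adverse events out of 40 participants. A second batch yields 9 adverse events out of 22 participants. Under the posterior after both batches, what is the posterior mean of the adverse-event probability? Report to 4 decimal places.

The Beta prior is conjugate to a Binomial/Bernoulli likelihood; the update adds successes to α and failures to β.
After batch 1: Beta(10.2+35, 3.6+5) = Beta(45.2, 8.6).
After batch 2: Beta(45.2+9, 8.6+13) = Beta(54.2, 21.6).
Posterior mean = α/(α+β) = 54.2/75.8 = 0.7150.

0.7150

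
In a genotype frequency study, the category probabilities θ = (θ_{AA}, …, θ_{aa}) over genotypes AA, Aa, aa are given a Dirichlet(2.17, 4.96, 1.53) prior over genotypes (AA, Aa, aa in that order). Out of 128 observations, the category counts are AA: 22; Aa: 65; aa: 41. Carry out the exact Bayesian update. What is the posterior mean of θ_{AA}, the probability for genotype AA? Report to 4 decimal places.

0.1769

The Dirichlet prior is conjugate to the Multinomial likelihood: each posterior αⱼ = prior αⱼ + observed count nⱼ.
Posterior concentration: (24.17, 69.96, 42.53), total = 136.66.
E[θ_{AA}|data] = α_{AA}/Σα = 24.17/136.66 = 0.1769.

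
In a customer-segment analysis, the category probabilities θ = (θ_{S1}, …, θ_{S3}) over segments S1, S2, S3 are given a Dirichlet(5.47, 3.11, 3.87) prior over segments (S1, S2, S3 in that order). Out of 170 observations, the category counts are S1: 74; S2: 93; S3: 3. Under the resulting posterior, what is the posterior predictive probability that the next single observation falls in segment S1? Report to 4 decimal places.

The Dirichlet prior is conjugate to the Multinomial likelihood: each posterior αⱼ = prior αⱼ + observed count nⱼ.
Posterior concentration: (79.47, 96.11, 6.87), total = 182.45.
P(next = S1 | data) = α_{S1}/Σα = 0.4356.

0.4356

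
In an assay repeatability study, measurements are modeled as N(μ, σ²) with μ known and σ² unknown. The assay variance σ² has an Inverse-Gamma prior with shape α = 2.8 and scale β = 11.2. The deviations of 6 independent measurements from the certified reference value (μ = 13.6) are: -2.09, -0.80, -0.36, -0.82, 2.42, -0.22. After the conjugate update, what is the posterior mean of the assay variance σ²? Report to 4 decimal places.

3.5536

With known mean μ and an Inverse-Gamma(α, β) prior on σ², the Normal likelihood is conjugate: posterior is Inv-Gamma(α + n/2, β + Σ(xᵢ−μ)²/2).
Σ(xᵢ−μ)² = (-2.09)² + (-0.80)² + (-0.36)² + (-0.82)² + (2.42)² + (-0.22)² = 11.7149.
Posterior: Inv-Gamma(2.8 + 6/2, 11.2 + 11.7149/2) = Inv-Gamma(5.80, 17.05745).
E[σ²|data] = β/(α−1) = 17.05745/4.80 = 3.5536.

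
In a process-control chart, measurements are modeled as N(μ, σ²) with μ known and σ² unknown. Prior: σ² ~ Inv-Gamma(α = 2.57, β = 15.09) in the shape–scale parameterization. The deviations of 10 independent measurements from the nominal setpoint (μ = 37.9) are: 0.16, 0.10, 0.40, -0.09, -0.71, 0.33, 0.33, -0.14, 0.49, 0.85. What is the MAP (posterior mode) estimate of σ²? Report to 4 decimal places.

1.8721

With known mean μ and an Inverse-Gamma(α, β) prior on σ², the Normal likelihood is conjugate: posterior is Inv-Gamma(α + n/2, β + Σ(xᵢ−μ)²/2).
Σ(xᵢ−μ)² = (0.16)² + (0.10)² + (0.40)² + (-0.09)² + (-0.71)² + (0.33)² + (0.33)² + (-0.14)² + (0.49)² + (0.85)² = 1.9078.
Posterior: Inv-Gamma(2.57 + 10/2, 15.09 + 1.9078/2) = Inv-Gamma(7.57, 16.04390).
Mode = β/(α+1) = 16.04390/8.57 = 1.8721.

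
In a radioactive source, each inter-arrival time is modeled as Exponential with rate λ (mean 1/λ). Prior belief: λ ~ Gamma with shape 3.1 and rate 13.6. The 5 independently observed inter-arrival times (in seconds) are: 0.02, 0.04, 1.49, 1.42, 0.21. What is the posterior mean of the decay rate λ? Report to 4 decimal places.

0.4827

With a Gamma(shape α, rate β) prior on the exponential rate λ, the posterior after n observations with total T = Σxᵢ is Gamma(α+n, β+T).
Sum of observations T = 3.18 seconds; n = 5.
Posterior: Gamma(3.1+5, 13.6+3.18) = Gamma(8.1, 16.78).
Posterior mean of λ = α/β = 8.1/16.78 = 0.4827.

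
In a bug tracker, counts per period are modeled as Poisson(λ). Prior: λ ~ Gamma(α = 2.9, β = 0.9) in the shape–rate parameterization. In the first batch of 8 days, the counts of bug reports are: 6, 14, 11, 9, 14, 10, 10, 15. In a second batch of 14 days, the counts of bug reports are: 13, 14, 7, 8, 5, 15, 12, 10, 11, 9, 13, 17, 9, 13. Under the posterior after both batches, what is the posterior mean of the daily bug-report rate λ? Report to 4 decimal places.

With a Gamma(shape α, rate β) prior, the Poisson likelihood is conjugate: the posterior is Gamma(α + ΣXᵢ, β + n).
Batch 1: sum of counts S = 89 over n = 8 days.
After batch 1: Gamma(α+S, β+n) = Gamma(2.9+89, 0.9+8) = Gamma(91.9, 8.9).
Batch 2: sum of counts S = 156 over n = 14 days.
After batch 2: Gamma(α+S, β+n) = Gamma(91.9+156, 8.9+14) = Gamma(247.9, 22.9).
Posterior mean = α/β = 247.9/22.9 = 10.8253.

10.8253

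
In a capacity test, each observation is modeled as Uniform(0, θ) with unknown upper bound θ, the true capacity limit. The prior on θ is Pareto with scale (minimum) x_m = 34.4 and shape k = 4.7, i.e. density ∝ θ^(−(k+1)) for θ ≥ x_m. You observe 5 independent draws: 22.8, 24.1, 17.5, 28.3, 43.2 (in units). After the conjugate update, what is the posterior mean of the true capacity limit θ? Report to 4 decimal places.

48.1655

A Pareto(scale x_m, shape k) prior on the upper bound θ of Uniform(0, θ) is conjugate: posterior is Pareto(max(x_m, max xᵢ), k + n).
Sample maximum = 43.2; prior scale x_m = 34.4 → posterior scale = max = 43.2.
Posterior shape = 4.7 + 5 = 9.7.
E[θ|data] = k·x_m/(k−1) = 9.7·43.2/8.7 = 48.1655.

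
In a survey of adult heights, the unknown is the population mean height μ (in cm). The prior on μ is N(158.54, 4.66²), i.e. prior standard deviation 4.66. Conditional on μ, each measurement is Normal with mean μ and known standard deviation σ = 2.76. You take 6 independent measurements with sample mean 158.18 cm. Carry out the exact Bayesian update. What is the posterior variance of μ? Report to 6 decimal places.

For Normal data with known variance σ², a Normal(μ₀, σ₀²) prior on μ is conjugate. Posterior precision = 1/σ₀² + n/σ²; posterior mean is the precision-weighted average of μ₀ and x̄.
σ₀² = 4.66² = 21.7156, σ² = 2.76² = 7.6176; σ² + n·σ₀² = 7.6176 + 6·21.7156 = 137.9112.
Posterior precision = 1/σ₀² + n/σ² = 1/21.7156 + 6/7.6176 = (σ² + n·σ₀²)/(σ₀²σ²) = 137.9112/(21.7156·7.6176); posterior variance σₙ² = σ₀²σ²/(σ² + n·σ₀²) = 21.7156·7.6176/137.9112 = 1.199473.

1.199473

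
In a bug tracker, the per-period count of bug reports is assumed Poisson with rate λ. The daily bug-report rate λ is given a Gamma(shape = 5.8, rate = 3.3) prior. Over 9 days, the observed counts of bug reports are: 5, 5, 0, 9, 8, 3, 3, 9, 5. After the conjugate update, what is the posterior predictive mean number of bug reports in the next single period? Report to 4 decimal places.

4.2927

With a Gamma(shape α, rate β) prior, the Poisson likelihood is conjugate: the posterior is Gamma(α + ΣXᵢ, β + n).
Sum of counts S = 47 over n = 9 days.
Posterior: Gamma(α+S, β+n) = Gamma(5.8+47, 3.3+9) = Gamma(52.8, 12.3).
The predictive distribution for one future period is NegBinom with mean α/β = 4.2927.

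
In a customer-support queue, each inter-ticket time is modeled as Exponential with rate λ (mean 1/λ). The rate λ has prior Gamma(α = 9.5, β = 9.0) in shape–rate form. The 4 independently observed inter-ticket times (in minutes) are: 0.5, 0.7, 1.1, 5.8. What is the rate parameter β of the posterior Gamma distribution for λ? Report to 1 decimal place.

With a Gamma(shape α, rate β) prior on the exponential rate λ, the posterior after n observations with total T = Σxᵢ is Gamma(α+n, β+T).
Sum of observations T = 8.1 minutes; n = 4.
Posterior: Gamma(9.5+4, 9.0+8.1) = Gamma(13.5, 17.1).
Posterior β = 17.1.

17.1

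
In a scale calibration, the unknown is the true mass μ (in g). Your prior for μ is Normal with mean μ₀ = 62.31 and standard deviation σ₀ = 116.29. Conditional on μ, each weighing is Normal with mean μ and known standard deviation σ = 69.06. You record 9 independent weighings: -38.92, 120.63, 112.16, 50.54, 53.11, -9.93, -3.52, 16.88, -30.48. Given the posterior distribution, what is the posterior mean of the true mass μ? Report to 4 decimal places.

For Normal data with known variance σ², a Normal(μ₀, σ₀²) prior on μ is conjugate. Posterior precision = 1/σ₀² + n/σ²; posterior mean is the precision-weighted average of μ₀ and x̄.
Σxᵢ = (-38.92) + 120.63 + 112.16 + 50.54 + 53.11 + (-9.93) + (-3.52) + 16.88 + (-30.48) = 270.47, so n·x̄ = 270.47.
σ₀² = 116.29² = 13523.3641, σ² = 69.06² = 4769.2836; σ² + n·σ₀² = 4769.2836 + 9·13523.3641 = 126479.5605.
Posterior mean = (μ₀/σ₀² + n·x̄/σ²)/(1/σ₀² + n/σ²) = (σ²·μ₀ + σ₀²·n·x̄)/(σ² + n·σ₀²) = (4769.2836·62.31 + 13523.3641·270.47)/126479.5605 = 3954838.349243/126479.5605 = 31.2686.

31.2686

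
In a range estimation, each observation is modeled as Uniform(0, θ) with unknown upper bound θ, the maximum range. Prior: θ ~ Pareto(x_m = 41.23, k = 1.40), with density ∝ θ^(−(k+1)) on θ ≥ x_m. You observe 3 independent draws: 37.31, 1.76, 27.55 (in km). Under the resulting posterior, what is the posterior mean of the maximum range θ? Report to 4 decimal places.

53.3565

A Pareto(scale x_m, shape k) prior on the upper bound θ of Uniform(0, θ) is conjugate: posterior is Pareto(max(x_m, max xᵢ), k + n).
Sample maximum = 37.31; prior scale x_m = 41.23 → posterior scale = max = 41.23.
Posterior shape = 1.40 + 3 = 4.40.
E[θ|data] = k·x_m/(k−1) = 4.40·41.23/3.40 = 53.3565.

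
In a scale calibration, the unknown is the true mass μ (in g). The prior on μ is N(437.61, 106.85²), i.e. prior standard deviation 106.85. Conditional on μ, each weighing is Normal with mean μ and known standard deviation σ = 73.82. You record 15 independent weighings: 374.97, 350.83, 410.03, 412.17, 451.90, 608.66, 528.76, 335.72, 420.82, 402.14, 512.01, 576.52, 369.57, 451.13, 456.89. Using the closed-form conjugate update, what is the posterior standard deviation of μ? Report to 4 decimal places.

18.7640

For Normal data with known variance σ², a Normal(μ₀, σ₀²) prior on μ is conjugate. Posterior precision = 1/σ₀² + n/σ²; posterior mean is the precision-weighted average of μ₀ and x̄.
σ₀² = 106.85² = 11416.9225, σ² = 73.82² = 5449.3924; σ² + n·σ₀² = 5449.3924 + 15·11416.9225 = 176703.2299.
Posterior precision = 1/σ₀² + n/σ² = 1/11416.9225 + 15/5449.3924 = (σ² + n·σ₀²)/(σ₀²σ²) = 176703.2299/(11416.9225·5449.3924); posterior variance σₙ² = σ₀²σ²/(σ² + n·σ₀²) = 11416.9225·5449.3924/176703.2299 = 352.089154.
Posterior SD = √σₙ² = √(11416.9225·5449.3924/176703.2299) = 18.7640.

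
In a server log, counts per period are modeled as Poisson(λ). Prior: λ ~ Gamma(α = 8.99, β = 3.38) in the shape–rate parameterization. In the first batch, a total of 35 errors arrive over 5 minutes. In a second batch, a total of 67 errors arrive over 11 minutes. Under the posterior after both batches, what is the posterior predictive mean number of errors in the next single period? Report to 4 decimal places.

5.7270

With a Gamma(shape α, rate β) prior, the Poisson likelihood is conjugate: the posterior is Gamma(α + ΣXᵢ, β + n).
After batch 1: Gamma(α+S, β+n) = Gamma(8.99+35, 3.38+5) = Gamma(43.99, 8.38).
After batch 2: Gamma(α+S, β+n) = Gamma(43.99+67, 8.38+11) = Gamma(110.99, 19.38).
The predictive distribution for one future period is NegBinom with mean α/β = 5.7270.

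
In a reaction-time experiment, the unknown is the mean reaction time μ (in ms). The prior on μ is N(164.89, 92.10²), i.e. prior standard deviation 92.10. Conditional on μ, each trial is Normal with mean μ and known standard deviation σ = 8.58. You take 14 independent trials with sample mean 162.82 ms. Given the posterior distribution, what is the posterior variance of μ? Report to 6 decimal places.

5.255057

For Normal data with known variance σ², a Normal(μ₀, σ₀²) prior on μ is conjugate. Posterior precision = 1/σ₀² + n/σ²; posterior mean is the precision-weighted average of μ₀ and x̄.
σ₀² = 92.10² = 8482.41, σ² = 8.58² = 73.6164; σ² + n·σ₀² = 73.6164 + 14·8482.41 = 118827.3564.
Posterior precision = 1/σ₀² + n/σ² = 1/8482.41 + 14/73.6164 = (σ² + n·σ₀²)/(σ₀²σ²) = 118827.3564/(8482.41·73.6164); posterior variance σₙ² = σ₀²σ²/(σ² + n·σ₀²) = 8482.41·73.6164/118827.3564 = 5.255057.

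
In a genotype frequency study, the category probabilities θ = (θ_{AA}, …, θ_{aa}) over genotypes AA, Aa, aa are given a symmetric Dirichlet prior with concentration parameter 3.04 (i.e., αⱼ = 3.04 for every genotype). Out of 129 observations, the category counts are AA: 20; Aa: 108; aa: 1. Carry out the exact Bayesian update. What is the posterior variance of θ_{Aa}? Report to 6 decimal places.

0.001133

The Dirichlet prior is conjugate to the Multinomial likelihood: each posterior αⱼ = prior αⱼ + observed count nⱼ.
Posterior concentration: (23.04, 111.04, 4.04), total = 138.12.
Var[θ_j] = α_j(Σα−α_j)/((Σα)²(Σα+1)) = 111.04·27.08/(138.12²·139.12) = 0.001133.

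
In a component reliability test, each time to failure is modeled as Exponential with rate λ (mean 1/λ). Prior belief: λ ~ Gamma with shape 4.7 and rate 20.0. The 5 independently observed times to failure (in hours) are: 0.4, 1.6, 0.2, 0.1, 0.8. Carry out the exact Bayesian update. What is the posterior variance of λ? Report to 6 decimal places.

With a Gamma(shape α, rate β) prior on the exponential rate λ, the posterior after n observations with total T = Σxᵢ is Gamma(α+n, β+T).
Sum of observations T = 3.1 hours; n = 5.
Posterior: Gamma(4.7+5, 20.0+3.1) = Gamma(9.7, 23.1).
Var = α/β² = 0.018178.

0.018178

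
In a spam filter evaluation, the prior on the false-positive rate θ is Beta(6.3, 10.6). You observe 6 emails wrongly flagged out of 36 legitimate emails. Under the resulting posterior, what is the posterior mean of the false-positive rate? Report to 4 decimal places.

The Beta prior is conjugate to a Binomial/Bernoulli likelihood; the update adds successes to α and failures to β.
Posterior: Beta(α+k, β+n−k) = Beta(6.3+6, 10.6+30) = Beta(12.3, 40.6).
Posterior mean = α/(α+β) = 12.3/52.9 = 0.2325.

0.2325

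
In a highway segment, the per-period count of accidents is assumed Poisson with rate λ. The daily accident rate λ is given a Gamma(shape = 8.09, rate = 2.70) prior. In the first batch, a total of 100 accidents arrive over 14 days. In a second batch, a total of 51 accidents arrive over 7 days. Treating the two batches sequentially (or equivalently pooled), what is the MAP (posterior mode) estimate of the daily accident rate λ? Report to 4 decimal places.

With a Gamma(shape α, rate β) prior, the Poisson likelihood is conjugate: the posterior is Gamma(α + ΣXᵢ, β + n).
After batch 1: Gamma(α+S, β+n) = Gamma(8.09+100, 2.70+14) = Gamma(108.09, 16.70).
After batch 2: Gamma(α+S, β+n) = Gamma(108.09+51, 16.70+7) = Gamma(159.09, 23.70).
Mode of Gamma(α,β) for α≥1 is (α−1)/β = 158.09/23.70 = 6.6705.

6.6705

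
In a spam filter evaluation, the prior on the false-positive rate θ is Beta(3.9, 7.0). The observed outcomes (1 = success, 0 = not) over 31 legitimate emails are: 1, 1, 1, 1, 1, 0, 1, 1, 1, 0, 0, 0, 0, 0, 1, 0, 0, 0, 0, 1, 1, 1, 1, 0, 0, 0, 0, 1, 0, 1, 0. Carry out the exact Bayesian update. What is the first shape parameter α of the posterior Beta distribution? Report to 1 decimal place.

The Beta prior is conjugate to a Binomial/Bernoulli likelihood; the update adds successes to α and failures to β.
Posterior: Beta(α+k, β+n−k) = Beta(3.9+15, 7.0+16) = Beta(18.9, 23.0).
Posterior α = 18.9.

18.9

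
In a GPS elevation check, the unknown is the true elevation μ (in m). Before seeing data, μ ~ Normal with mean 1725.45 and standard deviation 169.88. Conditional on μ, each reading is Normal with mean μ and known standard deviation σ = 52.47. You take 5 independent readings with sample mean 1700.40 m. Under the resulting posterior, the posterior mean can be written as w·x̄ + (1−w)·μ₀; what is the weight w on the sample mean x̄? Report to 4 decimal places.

0.9813

For Normal data with known variance σ², a Normal(μ₀, σ₀²) prior on μ is conjugate. Posterior precision = 1/σ₀² + n/σ²; posterior mean is the precision-weighted average of μ₀ and x̄.
σ₀² = 169.88² = 28859.2144, σ² = 52.47² = 2753.1009. Prior precision 1/σ₀² = 1/28859.2144; data precision n/σ² = 5/2753.1009.
w = (n/σ²)/(1/σ₀² + n/σ²) = n·σ₀²/(σ² + n·σ₀²) = 5·28859.2144/(2753.1009 + 5·28859.2144) = 144296.072/147049.1729 = 0.9813.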